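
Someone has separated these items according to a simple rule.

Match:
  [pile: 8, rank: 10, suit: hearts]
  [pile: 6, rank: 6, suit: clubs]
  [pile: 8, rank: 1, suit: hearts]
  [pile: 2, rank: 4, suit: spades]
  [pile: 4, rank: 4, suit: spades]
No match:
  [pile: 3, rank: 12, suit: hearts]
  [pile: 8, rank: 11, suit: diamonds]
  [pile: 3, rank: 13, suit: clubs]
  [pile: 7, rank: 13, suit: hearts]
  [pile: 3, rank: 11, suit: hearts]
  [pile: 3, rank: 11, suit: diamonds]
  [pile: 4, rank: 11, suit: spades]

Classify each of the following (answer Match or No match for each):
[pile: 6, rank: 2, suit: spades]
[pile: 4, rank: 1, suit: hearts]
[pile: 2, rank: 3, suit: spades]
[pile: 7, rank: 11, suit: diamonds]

'Match' ⟺ rank ≤ 10.
[pile: 6, rank: 2, suit: spades] — rank = 2, hence Match.
[pile: 4, rank: 1, suit: hearts] — rank = 1, hence Match.
[pile: 2, rank: 3, suit: spades] — rank = 3, hence Match.
[pile: 7, rank: 11, suit: diamonds] — rank = 11, hence No match.

Match, Match, Match, No match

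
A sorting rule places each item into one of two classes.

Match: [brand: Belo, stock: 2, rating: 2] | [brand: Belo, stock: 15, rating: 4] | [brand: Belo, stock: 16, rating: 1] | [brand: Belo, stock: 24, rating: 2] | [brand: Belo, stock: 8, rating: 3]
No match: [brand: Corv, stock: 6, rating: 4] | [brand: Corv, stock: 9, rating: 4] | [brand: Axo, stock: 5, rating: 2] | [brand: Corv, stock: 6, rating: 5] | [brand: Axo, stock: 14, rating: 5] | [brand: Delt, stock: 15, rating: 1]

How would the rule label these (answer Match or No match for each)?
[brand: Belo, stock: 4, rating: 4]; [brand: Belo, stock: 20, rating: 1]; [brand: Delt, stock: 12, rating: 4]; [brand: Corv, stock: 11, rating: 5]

Match, Match, No match, No match

The distinguishing property — brand is Belo — holds for all the 'Match' cases and none of the 'No match' cases.
Match: [brand: Belo, stock: 4, rating: 4], since brand is Belo.
Match: [brand: Belo, stock: 20, rating: 1], since brand is Belo.
No match: [brand: Delt, stock: 12, rating: 4], since brand is Delt.
No match: [brand: Corv, stock: 11, rating: 5], since brand is Corv.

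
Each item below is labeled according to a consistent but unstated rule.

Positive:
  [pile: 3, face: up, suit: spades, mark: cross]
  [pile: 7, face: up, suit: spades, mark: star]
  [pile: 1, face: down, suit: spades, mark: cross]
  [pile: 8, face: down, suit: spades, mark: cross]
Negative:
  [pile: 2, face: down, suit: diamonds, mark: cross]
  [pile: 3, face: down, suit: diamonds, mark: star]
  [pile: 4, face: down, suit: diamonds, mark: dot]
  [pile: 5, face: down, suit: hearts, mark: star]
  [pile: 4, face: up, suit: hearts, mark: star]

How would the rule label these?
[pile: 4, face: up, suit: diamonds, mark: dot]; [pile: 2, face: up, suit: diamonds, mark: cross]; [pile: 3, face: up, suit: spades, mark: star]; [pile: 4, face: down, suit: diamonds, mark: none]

Negative, Negative, Positive, Negative

The rule appears to be: suit is spades.
[pile: 4, face: up, suit: diamonds, mark: dot] — suit is diamonds, hence Negative.
[pile: 2, face: up, suit: diamonds, mark: cross] — suit is diamonds, hence Negative.
[pile: 3, face: up, suit: spades, mark: star] — suit is spades, hence Positive.
[pile: 4, face: down, suit: diamonds, mark: none] — suit is diamonds, hence Negative.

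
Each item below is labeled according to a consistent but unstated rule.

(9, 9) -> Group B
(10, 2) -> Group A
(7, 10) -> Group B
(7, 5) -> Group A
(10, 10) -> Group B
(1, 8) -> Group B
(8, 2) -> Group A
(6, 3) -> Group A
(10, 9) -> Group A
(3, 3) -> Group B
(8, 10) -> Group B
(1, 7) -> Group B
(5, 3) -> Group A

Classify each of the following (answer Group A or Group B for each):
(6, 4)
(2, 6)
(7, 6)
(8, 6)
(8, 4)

'Group A' ⟺ first > second.
(6, 4) — 6 > 4, hence Group A.
(2, 6) — 2 < 6, hence Group B.
(7, 6) — 7 > 6, hence Group A.
(8, 6) — 8 > 6, hence Group A.
(8, 4) — 8 > 4, hence Group A.

Group A, Group B, Group A, Group A, Group A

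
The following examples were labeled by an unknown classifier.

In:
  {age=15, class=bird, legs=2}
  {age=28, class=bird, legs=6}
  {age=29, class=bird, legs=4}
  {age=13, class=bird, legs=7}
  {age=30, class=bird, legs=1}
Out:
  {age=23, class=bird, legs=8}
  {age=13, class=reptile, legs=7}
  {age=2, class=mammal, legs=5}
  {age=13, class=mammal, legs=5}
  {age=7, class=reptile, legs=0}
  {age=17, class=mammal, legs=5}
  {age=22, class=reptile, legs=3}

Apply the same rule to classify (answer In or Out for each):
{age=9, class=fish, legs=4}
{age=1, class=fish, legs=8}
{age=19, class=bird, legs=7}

Out, Out, In

One predicate separates the groups cleanly: class is bird AND legs ≤ 7.
Out: {age=9, class=fish, legs=4}, since class is fish, legs = 4. Out: {age=1, class=fish, legs=8}, since class is fish, legs = 8. In: {age=19, class=bird, legs=7}, since class is bird, legs = 7.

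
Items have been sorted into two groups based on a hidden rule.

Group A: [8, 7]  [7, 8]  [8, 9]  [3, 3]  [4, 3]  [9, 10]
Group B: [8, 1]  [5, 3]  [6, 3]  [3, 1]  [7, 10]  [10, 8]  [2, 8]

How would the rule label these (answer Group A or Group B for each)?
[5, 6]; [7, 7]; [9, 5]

The distinguishing property — |first − second| ≤ 1 — holds for all the 'Group A' cases and none of the 'Group B' cases.
[5, 6] — |5−6| = 1, hence Group A.
[7, 7] — |7−7| = 0, hence Group A.
[9, 5] — |9−5| = 4, hence Group B.

Group A, Group A, Group B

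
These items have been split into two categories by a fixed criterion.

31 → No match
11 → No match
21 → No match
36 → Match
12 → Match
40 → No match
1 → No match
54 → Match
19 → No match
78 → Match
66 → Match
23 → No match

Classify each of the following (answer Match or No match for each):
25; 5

Rule: multiple of 6. This holds for each 'Match' example and fails for each 'No match' one.
No match: 25, since 25 = 6·4 + 1. No match: 5, since 5 = 6·0 + 5.

No match, No match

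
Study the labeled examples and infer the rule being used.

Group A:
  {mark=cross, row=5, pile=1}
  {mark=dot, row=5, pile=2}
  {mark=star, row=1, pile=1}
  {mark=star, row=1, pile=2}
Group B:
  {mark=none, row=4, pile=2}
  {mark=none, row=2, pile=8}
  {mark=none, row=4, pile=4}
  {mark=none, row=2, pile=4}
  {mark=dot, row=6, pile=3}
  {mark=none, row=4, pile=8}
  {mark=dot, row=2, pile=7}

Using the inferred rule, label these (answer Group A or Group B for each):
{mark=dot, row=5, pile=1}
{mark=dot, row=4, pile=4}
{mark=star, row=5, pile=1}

The classifier is using: row is odd.

Group A, Group B, Group A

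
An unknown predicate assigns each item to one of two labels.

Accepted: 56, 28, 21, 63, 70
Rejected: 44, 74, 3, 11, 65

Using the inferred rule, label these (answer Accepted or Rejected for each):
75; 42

Rejected, Accepted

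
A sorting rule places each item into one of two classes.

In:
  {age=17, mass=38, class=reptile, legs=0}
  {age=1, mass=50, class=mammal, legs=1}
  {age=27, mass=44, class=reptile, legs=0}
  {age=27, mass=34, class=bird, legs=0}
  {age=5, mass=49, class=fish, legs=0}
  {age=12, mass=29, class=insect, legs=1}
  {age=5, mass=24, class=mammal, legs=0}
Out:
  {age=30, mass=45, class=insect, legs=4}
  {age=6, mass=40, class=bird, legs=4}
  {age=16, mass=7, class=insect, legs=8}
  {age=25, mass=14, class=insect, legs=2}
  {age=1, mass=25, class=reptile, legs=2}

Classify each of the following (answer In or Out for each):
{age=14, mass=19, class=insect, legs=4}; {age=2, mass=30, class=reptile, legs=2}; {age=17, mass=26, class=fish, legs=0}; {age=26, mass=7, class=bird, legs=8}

The common property of the 'In' items is: legs ≤ 1. No 'Out' item has it.
{age=14, mass=19, class=insect, legs=4}: legs = 4 — does not pass, so Out. {age=2, mass=30, class=reptile, legs=2}: legs = 2 — does not pass, so Out. {age=17, mass=26, class=fish, legs=0}: legs = 0 — matches, so In. {age=26, mass=7, class=bird, legs=8}: legs = 8 — does not pass, so Out.

Out, Out, In, Out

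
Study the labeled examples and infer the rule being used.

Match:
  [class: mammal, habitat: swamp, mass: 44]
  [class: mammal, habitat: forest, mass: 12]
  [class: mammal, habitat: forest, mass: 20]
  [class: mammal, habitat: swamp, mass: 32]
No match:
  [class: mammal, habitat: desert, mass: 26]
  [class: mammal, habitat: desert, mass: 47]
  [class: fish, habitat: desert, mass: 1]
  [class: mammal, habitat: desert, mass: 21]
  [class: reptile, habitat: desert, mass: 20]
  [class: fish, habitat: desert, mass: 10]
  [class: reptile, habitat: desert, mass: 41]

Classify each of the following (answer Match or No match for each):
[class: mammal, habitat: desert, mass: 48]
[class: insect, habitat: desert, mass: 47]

No match, No match

The simplest hypothesis consistent with all the labels is: habitat is not desert.
[class: mammal, habitat: desert, mass: 48]: habitat is desert — fails the rule, so No match. [class: insect, habitat: desert, mass: 47]: habitat is desert — fails the rule, so No match.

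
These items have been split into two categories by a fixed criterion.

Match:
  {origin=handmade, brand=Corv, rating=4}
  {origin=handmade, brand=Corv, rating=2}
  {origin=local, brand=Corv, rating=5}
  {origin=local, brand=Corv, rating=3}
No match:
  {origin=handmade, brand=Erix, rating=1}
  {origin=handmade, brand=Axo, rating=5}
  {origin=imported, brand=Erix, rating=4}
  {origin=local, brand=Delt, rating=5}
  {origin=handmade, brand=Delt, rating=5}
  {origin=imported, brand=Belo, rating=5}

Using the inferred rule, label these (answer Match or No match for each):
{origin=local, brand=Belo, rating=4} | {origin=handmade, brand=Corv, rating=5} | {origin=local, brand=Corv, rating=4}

No match, Match, Match

Looking at the examples, the only property every 'Match' case has and every 'No match' case lacks is: brand is Corv.
{origin=local, brand=Belo, rating=4} → brand is Belo → No match.
{origin=handmade, brand=Corv, rating=5} → brand is Corv → Match.
{origin=local, brand=Corv, rating=4} → brand is Corv → Match.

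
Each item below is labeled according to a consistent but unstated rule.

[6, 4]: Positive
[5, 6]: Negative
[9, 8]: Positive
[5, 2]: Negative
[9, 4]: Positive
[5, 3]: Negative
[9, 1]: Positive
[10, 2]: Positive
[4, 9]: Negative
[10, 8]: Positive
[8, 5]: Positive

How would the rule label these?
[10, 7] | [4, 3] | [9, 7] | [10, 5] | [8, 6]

Positive, Negative, Positive, Positive, Positive

All 'Positive' examples share one property — first ≥ 6 — and every 'Negative' example lacks it.
[10, 7] → first 10 → Positive. [4, 3] → first 4 → Negative. [9, 7] → first 9 → Positive. [10, 5] → first 10 → Positive. [8, 6] → first 8 → Positive.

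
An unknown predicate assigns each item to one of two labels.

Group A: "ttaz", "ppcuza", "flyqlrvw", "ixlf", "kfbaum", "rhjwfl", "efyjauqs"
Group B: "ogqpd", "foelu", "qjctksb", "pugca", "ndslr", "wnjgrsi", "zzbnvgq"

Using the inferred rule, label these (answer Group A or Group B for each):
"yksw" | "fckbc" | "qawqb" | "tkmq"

Group A, Group B, Group B, Group A

All 'Group A' examples share one property — even length — and every 'Group B' example lacks it.
"yksw": length 4, passes → Group A.
"fckbc": length 5, does not pass → Group B.
"qawqb": length 5, does not pass → Group B.
"tkmq": length 4, passes → Group A.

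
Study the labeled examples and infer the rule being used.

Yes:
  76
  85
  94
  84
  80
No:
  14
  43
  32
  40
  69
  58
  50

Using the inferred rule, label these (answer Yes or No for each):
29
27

The simplest hypothesis consistent with all the labels is: at least 76.
29: No (29 < 76). 27: No (27 < 76).

No, No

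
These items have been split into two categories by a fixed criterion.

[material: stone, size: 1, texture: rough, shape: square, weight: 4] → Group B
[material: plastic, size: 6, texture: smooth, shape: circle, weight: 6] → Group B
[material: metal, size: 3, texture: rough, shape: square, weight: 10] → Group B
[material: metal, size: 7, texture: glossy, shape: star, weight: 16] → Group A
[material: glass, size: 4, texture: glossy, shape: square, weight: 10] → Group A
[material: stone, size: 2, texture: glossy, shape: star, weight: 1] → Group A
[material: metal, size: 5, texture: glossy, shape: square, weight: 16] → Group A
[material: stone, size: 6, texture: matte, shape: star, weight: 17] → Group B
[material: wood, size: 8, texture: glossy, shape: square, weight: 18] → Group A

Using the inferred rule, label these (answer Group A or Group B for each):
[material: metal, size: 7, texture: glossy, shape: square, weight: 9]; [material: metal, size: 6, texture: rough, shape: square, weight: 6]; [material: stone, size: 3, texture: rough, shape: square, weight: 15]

Group A, Group B, Group B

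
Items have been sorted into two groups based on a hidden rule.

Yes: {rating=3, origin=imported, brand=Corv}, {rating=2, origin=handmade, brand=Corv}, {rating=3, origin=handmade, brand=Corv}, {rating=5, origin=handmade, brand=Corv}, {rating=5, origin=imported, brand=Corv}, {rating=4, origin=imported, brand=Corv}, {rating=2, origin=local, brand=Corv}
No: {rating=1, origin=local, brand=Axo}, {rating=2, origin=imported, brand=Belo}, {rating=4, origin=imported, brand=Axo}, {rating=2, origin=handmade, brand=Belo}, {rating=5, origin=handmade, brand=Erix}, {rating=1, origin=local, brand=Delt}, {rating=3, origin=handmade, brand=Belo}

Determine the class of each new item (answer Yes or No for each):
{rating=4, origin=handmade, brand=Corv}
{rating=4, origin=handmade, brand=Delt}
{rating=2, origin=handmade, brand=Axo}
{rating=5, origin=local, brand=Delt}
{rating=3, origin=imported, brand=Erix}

The classifier is using: brand is Corv.

Yes, No, No, No, No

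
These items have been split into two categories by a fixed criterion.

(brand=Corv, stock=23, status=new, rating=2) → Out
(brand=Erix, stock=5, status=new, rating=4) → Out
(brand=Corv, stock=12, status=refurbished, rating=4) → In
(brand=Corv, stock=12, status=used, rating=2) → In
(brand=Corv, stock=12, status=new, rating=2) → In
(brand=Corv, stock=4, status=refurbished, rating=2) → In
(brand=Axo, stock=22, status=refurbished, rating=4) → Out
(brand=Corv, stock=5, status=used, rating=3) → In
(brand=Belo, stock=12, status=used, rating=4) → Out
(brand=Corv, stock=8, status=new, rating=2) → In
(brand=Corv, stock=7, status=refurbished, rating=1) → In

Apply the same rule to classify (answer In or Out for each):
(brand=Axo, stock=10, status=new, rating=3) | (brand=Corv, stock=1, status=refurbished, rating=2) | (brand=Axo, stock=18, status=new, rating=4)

Out, In, Out

Rule: brand is Corv AND stock ≤ 12. This holds for each 'In' example and fails for each 'Out' one.
(brand=Axo, stock=10, status=new, rating=3): brand is Axo, stock = 10 — fails this test, so Out. (brand=Corv, stock=1, status=refurbished, rating=2): brand is Corv, stock = 1 — meets the rule, so In. (brand=Axo, stock=18, status=new, rating=4): brand is Axo, stock = 18 — fails this test, so Out.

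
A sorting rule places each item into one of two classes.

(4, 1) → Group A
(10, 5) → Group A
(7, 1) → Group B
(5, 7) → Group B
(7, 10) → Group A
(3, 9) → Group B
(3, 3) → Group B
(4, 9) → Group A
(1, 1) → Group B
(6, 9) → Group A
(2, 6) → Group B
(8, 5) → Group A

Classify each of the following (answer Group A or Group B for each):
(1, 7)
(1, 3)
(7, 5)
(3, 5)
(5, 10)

One predicate separates the groups cleanly: sum is odd.
(1, 7): 1+7 = 8 — does not satisfy this, so Group B.
(1, 3): 1+3 = 4 — does not satisfy this, so Group B.
(7, 5): 7+5 = 12 — does not satisfy this, so Group B.
(3, 5): 3+5 = 8 — does not satisfy this, so Group B.
(5, 10): 5+10 = 15 — fits, so Group A.

Group B, Group B, Group B, Group B, Group A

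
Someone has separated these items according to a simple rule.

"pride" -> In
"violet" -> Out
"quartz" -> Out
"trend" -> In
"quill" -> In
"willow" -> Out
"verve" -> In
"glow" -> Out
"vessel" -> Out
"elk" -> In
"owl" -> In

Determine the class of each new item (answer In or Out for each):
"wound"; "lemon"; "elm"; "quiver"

In, In, In, Out

The common property of the 'In' items is: odd length. No 'Out' item has it.
In: "wound", since length 5.
In: "lemon", since length 5.
In: "elm", since length 3.
Out: "quiver", since length 6.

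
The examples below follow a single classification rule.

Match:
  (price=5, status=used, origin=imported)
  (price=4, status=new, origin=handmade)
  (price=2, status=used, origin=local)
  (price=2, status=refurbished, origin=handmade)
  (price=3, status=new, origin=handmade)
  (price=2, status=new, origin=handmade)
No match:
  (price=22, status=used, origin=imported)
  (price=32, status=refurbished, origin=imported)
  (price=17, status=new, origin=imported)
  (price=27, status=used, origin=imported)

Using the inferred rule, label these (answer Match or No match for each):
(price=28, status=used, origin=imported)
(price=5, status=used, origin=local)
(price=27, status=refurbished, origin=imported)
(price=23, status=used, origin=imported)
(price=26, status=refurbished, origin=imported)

A rule that fits every label: price ≤ 5 — true of each 'Match' example, false of each 'No match' one.

No match, Match, No match, No match, No match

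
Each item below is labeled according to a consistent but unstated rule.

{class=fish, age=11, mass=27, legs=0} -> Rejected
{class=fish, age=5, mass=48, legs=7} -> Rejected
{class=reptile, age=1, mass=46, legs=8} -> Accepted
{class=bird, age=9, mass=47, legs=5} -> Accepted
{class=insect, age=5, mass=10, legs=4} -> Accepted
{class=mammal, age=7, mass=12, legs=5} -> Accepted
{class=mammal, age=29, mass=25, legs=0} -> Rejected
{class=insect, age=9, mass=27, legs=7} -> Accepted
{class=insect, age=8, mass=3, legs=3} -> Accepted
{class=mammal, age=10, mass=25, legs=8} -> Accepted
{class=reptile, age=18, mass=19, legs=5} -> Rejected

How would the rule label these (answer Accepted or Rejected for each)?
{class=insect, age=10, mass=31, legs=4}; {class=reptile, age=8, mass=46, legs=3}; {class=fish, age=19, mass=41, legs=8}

Accepted, Accepted, Rejected

All 'Accepted' examples share one property — age ≤ 10 AND mass ≤ 47 — and every 'Rejected' example lacks it.
{class=insect, age=10, mass=31, legs=4}: age = 10, mass = 31, has this property → Accepted.
{class=reptile, age=8, mass=46, legs=3}: age = 8, mass = 46, has this property → Accepted.
{class=fish, age=19, mass=41, legs=8}: age = 19, mass = 41, doesn't match → Rejected.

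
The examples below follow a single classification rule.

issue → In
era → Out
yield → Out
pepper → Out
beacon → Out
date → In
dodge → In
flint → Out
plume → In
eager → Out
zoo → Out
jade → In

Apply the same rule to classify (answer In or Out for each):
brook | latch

Out, Out

The simplest hypothesis consistent with all the labels is: ends with 'e'.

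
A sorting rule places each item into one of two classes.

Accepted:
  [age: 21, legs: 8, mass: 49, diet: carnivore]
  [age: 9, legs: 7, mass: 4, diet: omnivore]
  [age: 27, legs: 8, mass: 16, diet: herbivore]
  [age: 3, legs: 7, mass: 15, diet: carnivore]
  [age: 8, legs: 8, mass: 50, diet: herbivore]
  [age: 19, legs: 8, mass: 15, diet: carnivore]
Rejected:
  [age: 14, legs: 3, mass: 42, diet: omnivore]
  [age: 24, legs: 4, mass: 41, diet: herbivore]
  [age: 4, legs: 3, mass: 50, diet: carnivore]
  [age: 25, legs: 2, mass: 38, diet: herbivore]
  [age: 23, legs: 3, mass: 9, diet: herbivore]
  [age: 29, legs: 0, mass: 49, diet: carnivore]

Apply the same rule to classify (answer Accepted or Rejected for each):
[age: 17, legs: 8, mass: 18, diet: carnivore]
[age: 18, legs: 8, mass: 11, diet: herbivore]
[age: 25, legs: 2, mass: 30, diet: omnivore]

Accepted, Accepted, Rejected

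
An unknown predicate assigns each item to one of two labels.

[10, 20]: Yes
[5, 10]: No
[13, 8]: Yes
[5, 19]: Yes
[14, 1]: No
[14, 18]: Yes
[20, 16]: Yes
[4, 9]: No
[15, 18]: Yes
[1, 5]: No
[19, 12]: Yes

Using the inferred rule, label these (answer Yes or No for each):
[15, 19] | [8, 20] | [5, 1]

Yes, Yes, No

The simplest hypothesis consistent with all the labels is: sum ≥ 21.
[15, 19] → 15+19 = 34 → Yes. [8, 20] → 8+20 = 28 → Yes. [5, 1] → 5+1 = 6 → No.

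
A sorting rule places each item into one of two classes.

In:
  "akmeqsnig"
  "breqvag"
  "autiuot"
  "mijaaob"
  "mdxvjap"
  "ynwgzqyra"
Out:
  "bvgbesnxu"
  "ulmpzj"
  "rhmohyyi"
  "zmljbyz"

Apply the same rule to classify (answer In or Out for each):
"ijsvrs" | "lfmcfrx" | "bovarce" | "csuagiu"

Out, Out, In, In

The common property of the 'In' items is: contains 'a'. No 'Out' item has it.
"ijsvrs" — no 'a', hence Out.
"lfmcfrx" — no 'a', hence Out.
"bovarce" — has 'a', hence In.
"csuagiu" — has 'a', hence In.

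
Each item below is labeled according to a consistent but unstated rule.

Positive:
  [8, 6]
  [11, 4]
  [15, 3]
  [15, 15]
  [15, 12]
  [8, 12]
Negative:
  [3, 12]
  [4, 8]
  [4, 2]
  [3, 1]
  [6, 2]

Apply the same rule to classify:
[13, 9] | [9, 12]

Positive, Positive

The rule appears to be: first ≥ 8.
[13, 9]: first 13 — matches, so Positive. [9, 12]: first 9 — matches, so Positive.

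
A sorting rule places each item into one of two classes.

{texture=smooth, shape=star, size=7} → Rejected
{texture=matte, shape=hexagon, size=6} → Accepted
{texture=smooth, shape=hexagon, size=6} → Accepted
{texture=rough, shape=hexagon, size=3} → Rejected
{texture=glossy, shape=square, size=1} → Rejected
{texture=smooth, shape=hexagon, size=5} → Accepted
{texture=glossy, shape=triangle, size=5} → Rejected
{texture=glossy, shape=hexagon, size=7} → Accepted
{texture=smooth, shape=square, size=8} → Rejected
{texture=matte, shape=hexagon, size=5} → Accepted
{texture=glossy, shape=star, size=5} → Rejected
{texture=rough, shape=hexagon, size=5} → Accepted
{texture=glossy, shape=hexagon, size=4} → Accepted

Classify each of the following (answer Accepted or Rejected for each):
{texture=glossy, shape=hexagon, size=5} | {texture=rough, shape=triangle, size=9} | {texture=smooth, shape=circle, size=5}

A rule that fits every label: shape is hexagon AND size ≥ 4 — true of each 'Accepted' example, false of each 'Rejected' one.
{texture=glossy, shape=hexagon, size=5} → shape is hexagon, size = 5 → Accepted. {texture=rough, shape=triangle, size=9} → shape is triangle, size = 9 → Rejected. {texture=smooth, shape=circle, size=5} → shape is circle, size = 5 → Rejected.

Accepted, Rejected, Rejected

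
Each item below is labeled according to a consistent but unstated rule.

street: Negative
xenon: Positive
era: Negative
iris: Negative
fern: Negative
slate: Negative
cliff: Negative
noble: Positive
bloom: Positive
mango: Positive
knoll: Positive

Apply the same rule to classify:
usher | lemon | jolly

All 'Positive' examples share one property — contains 'o' — and every 'Negative' example lacks it.
usher → no 'o' → Negative. lemon → has 'o' → Positive. jolly → has 'o' → Positive.

Negative, Positive, Positive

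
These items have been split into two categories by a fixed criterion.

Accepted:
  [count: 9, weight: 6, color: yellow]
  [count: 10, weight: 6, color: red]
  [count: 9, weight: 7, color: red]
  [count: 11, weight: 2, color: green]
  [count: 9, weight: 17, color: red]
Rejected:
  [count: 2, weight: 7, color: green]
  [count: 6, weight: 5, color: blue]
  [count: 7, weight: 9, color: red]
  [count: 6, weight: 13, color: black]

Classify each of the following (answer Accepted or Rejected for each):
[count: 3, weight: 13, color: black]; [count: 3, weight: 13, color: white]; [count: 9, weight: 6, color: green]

The distinguishing property — count ≥ 9 — holds for all the 'Accepted' cases and none of the 'Rejected' cases.
[count: 3, weight: 13, color: black]: count = 3, does not pass → Rejected.
[count: 3, weight: 13, color: white]: count = 3, does not pass → Rejected.
[count: 9, weight: 6, color: green]: count = 9, matches → Accepted.

Rejected, Rejected, Accepted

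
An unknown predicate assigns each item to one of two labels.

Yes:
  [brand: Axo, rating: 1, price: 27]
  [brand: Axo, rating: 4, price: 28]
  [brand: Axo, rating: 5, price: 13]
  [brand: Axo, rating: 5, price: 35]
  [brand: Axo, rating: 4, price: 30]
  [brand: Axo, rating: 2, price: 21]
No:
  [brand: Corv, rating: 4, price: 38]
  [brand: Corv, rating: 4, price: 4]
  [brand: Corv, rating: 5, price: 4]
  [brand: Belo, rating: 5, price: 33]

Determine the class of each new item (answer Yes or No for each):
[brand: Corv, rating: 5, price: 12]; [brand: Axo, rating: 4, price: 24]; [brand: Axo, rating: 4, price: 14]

No, Yes, Yes

A rule that fits every label: brand is Axo — true of each 'Yes' example, false of each 'No' one.
[brand: Corv, rating: 5, price: 12] → brand is Corv → No. [brand: Axo, rating: 4, price: 24] → brand is Axo → Yes. [brand: Axo, rating: 4, price: 14] → brand is Axo → Yes.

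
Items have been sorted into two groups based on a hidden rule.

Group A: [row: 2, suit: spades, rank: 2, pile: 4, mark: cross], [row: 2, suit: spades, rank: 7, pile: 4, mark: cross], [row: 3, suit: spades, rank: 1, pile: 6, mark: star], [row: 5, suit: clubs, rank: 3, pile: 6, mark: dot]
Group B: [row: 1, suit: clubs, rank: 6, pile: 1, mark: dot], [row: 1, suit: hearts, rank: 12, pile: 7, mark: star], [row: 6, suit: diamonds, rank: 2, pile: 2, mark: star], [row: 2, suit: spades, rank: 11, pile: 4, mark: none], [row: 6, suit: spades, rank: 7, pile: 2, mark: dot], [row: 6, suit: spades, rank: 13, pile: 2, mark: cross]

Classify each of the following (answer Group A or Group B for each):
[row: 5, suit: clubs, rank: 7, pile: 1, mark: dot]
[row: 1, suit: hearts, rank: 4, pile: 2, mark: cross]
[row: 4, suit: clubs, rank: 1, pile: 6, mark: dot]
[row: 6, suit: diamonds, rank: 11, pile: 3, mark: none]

Group B, Group B, Group A, Group B

A rule that fits every label: rank ≤ 7 AND pile ≥ 4 — true of each 'Group A' example, false of each 'Group B' one.
[row: 5, suit: clubs, rank: 7, pile: 1, mark: dot] → rank = 7, pile = 1 → Group B.
[row: 1, suit: hearts, rank: 4, pile: 2, mark: cross] → rank = 4, pile = 2 → Group B.
[row: 4, suit: clubs, rank: 1, pile: 6, mark: dot] → rank = 1, pile = 6 → Group A.
[row: 6, suit: diamonds, rank: 11, pile: 3, mark: none] → rank = 11, pile = 3 → Group B.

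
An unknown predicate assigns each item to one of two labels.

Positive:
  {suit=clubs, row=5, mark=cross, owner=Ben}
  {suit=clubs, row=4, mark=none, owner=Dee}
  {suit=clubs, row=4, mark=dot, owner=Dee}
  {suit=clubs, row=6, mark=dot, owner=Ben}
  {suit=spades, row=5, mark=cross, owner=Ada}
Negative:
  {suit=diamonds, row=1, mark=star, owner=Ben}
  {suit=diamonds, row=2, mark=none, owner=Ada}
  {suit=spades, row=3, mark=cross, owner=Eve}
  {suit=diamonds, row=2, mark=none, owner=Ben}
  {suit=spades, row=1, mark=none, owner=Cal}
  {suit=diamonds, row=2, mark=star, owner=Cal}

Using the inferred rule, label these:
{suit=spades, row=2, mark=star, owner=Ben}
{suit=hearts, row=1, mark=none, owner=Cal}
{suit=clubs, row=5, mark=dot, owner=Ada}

The classifier is using: row ≥ 4.

Negative, Negative, Positive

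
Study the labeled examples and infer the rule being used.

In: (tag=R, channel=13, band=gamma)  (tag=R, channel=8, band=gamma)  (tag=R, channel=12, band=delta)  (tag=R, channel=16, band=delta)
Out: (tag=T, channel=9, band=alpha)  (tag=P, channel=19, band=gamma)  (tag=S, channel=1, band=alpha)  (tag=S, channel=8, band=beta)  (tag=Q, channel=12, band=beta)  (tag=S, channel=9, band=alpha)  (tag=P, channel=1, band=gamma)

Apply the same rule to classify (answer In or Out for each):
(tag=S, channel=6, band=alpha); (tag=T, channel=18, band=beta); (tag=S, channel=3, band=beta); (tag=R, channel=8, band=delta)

Out, Out, Out, In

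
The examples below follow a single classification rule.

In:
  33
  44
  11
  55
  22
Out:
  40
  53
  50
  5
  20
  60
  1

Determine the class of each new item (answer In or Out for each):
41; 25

Out, Out

One predicate separates the groups cleanly: multiple of 11.
Out: 41, since 41 = 11·3 + 8. Out: 25, since 25 = 11·2 + 3.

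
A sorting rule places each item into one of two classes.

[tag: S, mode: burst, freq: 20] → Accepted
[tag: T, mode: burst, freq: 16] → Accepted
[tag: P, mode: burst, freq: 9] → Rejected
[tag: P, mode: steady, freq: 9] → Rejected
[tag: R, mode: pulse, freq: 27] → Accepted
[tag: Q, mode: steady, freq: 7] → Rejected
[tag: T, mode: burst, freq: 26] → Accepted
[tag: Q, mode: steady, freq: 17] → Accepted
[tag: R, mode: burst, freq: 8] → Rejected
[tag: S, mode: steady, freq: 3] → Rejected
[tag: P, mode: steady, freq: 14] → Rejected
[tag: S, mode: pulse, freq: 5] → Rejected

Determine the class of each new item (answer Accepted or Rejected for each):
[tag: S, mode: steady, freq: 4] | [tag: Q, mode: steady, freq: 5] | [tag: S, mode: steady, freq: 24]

Rejected, Rejected, Accepted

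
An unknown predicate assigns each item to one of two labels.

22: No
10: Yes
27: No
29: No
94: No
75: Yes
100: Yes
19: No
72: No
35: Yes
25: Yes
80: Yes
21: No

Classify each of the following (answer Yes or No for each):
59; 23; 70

Every 'Yes' example satisfies: multiple of 5. None of the 'No' examples do.
59 — 59 = 5·11 + 4, hence No.
23 — 23 = 5·4 + 3, hence No.
70 — 70 = 5·14, hence Yes.

No, No, Yes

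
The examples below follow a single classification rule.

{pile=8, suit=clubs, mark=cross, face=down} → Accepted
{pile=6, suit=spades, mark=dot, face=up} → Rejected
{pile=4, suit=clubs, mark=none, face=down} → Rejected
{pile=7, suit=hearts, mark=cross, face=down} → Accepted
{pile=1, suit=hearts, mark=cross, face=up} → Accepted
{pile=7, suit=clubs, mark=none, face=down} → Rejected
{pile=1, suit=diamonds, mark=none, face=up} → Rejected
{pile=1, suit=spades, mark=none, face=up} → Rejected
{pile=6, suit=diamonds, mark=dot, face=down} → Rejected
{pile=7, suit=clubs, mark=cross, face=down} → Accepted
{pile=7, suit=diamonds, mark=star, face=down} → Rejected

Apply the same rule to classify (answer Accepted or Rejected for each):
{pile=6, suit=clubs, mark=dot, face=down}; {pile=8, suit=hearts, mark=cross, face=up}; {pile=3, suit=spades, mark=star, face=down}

The simplest hypothesis consistent with all the labels is: mark is cross.

Rejected, Accepted, Rejected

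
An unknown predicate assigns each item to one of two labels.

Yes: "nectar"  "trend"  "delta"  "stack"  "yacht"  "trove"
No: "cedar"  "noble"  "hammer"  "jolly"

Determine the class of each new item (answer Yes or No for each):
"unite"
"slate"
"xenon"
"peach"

The common property of the 'Yes' items is: contains 't'. No 'No' item has it.
"unite": has 't' — passes, so Yes.
"slate": has 't' — passes, so Yes.
"xenon": no 't' — fails this test, so No.
"peach": no 't' — fails this test, so No.

Yes, Yes, No, No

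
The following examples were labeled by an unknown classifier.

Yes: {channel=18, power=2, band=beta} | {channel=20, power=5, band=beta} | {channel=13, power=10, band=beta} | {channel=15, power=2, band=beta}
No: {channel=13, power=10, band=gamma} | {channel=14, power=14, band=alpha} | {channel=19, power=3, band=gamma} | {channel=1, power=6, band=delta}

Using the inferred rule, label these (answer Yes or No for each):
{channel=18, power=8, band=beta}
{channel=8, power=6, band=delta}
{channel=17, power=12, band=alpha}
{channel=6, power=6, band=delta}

Yes, No, No, No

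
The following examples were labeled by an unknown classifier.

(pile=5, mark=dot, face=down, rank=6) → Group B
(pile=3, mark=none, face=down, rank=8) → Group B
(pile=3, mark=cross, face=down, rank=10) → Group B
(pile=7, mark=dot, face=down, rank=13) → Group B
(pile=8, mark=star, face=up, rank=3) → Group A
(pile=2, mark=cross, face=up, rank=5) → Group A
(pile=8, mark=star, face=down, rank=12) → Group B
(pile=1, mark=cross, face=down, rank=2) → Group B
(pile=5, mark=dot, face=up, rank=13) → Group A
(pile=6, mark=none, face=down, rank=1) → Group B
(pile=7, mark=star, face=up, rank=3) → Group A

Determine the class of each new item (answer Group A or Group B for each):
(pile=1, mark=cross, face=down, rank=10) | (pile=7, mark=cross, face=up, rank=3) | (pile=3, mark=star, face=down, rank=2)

Group B, Group A, Group B

The common property of the 'Group A' items is: face is up. No 'Group B' item has it.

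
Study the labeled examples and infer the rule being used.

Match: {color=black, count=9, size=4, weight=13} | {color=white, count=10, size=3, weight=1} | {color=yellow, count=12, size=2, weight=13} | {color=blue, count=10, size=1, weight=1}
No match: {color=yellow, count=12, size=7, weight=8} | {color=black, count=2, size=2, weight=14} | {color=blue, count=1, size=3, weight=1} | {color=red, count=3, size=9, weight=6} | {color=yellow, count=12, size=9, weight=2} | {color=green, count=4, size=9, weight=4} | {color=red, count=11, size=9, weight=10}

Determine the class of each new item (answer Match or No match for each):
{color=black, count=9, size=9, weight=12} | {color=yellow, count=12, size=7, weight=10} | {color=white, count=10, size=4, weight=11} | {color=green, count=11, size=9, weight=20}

No match, No match, Match, No match

The pattern is that an item is 'Match' exactly when: count ≥ 3 AND size ≤ 4.
{color=black, count=9, size=9, weight=12} → count = 9, size = 9 → No match.
{color=yellow, count=12, size=7, weight=10} → count = 12, size = 7 → No match.
{color=white, count=10, size=4, weight=11} → count = 10, size = 4 → Match.
{color=green, count=11, size=9, weight=20} → count = 11, size = 9 → No match.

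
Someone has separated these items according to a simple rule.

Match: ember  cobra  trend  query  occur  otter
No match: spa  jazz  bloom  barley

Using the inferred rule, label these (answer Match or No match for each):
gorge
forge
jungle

Match, Match, No match

The common property of the 'Match' items is: odd length AND contains 'r'. No 'No match' item has it.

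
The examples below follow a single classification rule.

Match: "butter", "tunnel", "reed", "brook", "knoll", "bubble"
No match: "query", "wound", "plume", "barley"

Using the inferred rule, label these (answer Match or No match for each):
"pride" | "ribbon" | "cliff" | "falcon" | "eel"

No match, Match, Match, No match, Match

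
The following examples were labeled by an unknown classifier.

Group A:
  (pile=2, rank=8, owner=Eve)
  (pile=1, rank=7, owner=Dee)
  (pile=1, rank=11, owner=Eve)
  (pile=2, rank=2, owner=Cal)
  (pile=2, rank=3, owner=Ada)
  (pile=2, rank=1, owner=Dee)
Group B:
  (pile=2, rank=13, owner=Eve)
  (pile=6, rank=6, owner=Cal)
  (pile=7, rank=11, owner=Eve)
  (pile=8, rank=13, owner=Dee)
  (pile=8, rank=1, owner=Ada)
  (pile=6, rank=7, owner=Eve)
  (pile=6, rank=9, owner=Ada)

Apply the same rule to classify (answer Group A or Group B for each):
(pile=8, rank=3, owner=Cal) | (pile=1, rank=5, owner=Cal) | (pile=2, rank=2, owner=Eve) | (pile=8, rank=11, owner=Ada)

The pattern is that an item is 'Group A' exactly when: rank ≤ 11 AND pile ≤ 2.

Group B, Group A, Group A, Group B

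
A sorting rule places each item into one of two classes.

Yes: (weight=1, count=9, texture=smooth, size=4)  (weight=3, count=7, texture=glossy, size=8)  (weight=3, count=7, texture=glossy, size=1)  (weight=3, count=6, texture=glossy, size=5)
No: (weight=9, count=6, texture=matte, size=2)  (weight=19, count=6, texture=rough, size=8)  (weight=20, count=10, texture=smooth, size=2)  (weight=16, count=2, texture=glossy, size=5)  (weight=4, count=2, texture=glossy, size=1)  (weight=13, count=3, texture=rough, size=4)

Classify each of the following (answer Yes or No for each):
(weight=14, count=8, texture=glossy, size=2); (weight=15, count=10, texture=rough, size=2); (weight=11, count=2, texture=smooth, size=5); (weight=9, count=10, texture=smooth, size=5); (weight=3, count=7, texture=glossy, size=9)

No, No, No, No, Yes

The rule appears to be: weight ≤ 3.
(weight=14, count=8, texture=glossy, size=2) — weight = 14, hence No.
(weight=15, count=10, texture=rough, size=2) — weight = 15, hence No.
(weight=11, count=2, texture=smooth, size=5) — weight = 11, hence No.
(weight=9, count=10, texture=smooth, size=5) — weight = 9, hence No.
(weight=3, count=7, texture=glossy, size=9) — weight = 3, hence Yes.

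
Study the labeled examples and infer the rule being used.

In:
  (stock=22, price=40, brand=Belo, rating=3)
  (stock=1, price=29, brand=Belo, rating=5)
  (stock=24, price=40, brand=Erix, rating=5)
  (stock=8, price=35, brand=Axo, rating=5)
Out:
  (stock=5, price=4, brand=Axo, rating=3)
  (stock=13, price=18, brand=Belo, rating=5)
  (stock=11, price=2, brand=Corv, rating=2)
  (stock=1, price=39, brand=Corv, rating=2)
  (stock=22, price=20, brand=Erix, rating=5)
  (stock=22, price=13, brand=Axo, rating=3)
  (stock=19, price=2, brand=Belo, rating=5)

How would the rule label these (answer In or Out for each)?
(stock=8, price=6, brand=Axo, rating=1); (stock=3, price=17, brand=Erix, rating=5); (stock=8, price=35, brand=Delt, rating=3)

Out, Out, In

Every 'In' example satisfies: price ≥ 29 AND rating ≥ 3. None of the 'Out' examples do.
(stock=8, price=6, brand=Axo, rating=1): price = 6, rating = 1 — does not fit, so Out.
(stock=3, price=17, brand=Erix, rating=5): price = 17, rating = 5 — does not fit, so Out.
(stock=8, price=35, brand=Delt, rating=3): price = 35, rating = 3 — checks out, so In.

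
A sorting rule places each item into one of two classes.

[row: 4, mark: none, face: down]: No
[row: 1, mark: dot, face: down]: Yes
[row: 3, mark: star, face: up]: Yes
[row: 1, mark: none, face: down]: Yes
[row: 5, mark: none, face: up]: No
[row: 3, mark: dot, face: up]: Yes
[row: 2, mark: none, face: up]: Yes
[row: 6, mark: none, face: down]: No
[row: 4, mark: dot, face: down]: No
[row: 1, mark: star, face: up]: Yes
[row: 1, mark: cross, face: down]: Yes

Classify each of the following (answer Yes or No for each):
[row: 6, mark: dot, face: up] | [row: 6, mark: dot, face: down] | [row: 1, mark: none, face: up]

No, No, Yes

The pattern is that an item is 'Yes' exactly when: row ≤ 3.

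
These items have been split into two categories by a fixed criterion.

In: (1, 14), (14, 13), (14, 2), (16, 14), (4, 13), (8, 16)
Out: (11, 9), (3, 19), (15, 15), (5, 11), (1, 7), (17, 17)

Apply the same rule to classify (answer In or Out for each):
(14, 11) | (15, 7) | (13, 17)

Checking candidate rules against both groups, what survives is: product is even.
(14, 11) — 14·11 = 154, hence In. (15, 7) — 15·7 = 105, hence Out. (13, 17) — 13·17 = 221, hence Out.

In, Out, Out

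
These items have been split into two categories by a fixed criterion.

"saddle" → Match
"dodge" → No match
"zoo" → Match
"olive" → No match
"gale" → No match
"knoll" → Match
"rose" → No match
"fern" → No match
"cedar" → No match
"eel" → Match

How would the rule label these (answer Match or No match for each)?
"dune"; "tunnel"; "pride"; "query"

The pattern is that an item is 'Match' exactly when: has a double letter.

No match, Match, No match, No match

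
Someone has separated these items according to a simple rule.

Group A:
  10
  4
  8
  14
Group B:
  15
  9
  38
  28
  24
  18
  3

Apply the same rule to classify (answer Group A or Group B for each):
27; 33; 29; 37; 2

A rule that fits every label: even AND at most 14 — true of each 'Group A' example, false of each 'Group B' one.
27 → 27 is odd, 27 > 14 → Group B. 33 → 33 is odd, 33 > 14 → Group B. 29 → 29 is odd, 29 > 14 → Group B. 37 → 37 is odd, 37 > 14 → Group B. 2 → 2 is even, 2 ≤ 14 → Group A.

Group B, Group B, Group B, Group B, Group A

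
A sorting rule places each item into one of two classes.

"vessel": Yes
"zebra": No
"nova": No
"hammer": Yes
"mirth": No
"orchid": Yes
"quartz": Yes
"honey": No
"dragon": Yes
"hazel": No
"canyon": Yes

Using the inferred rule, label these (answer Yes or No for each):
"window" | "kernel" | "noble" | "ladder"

A rule that fits every label: length 6 — true of each 'Yes' example, false of each 'No' one.
"window": length 6, passes → Yes.
"kernel": length 6, passes → Yes.
"noble": length 5, does not satisfy this → No.
"ladder": length 6, passes → Yes.

Yes, Yes, No, Yes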